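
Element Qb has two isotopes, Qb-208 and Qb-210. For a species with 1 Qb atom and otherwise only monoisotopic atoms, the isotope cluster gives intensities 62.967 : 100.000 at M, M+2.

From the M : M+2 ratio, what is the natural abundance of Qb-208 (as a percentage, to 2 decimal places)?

38.64%

Write p for the Qb-208 fraction. I(M+2)/I(M) = [C(1,1)·p^0·(1−p)] / p^1 = 1·(1−p)/p = 100.000/62.967 = 1.5881
(1−p)/p = 1.5881/1 = 1.5881  ⇒  p = 1/(1 + 1.5881) = 0.3864
Qb-208: 38.64%, Qb-210: 61.36%.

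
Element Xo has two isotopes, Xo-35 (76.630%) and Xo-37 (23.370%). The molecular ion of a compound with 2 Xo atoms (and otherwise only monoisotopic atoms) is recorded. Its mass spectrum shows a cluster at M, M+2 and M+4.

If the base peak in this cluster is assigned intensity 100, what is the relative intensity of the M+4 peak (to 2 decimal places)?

9.30

Binomial terms of (0.76630 + 0.23370)^2: M 0.5872, M+2 0.3582, M+4 0.0546 → M is the base peak.
P(M) = C(2,0) × 0.76630^2 × 0.23370^0 = 1 × 0.58721569 × 1.0000 = 0.587216 (base)
P(M+4) = C(2,2) × 0.76630^0 × 0.23370^2 = 1 × 1.0000 × 0.05461569 = 0.054616
Relative intensity = 0.054616 / 0.587216 × 100 = 9.30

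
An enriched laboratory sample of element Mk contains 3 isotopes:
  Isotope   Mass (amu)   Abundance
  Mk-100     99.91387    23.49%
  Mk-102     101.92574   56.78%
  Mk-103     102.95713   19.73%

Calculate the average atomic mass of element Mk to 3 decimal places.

Ar = Σ fᵢ·mᵢ = 0.2349 × 99.91387 + 0.5678 × 101.92574 + 0.1973 × 102.95713
= 23.469768 + 57.873435 + 20.313442 = 101.656645 amu

101.657 amu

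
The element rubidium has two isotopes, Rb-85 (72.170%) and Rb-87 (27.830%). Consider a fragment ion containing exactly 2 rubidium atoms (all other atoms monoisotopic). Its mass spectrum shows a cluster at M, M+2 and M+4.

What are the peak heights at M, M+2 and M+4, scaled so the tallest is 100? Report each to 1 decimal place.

100.0 : 77.1 : 14.9

Each Rb atom is independently Rb-85 (p = 0.72170) or Rb-87 (q = 0.27830); the cluster is the binomial expansion (p + q)^2.
P(M) = 0.72170^2 = 0.520851
P(M+2) = 2 × 0.72170^1 × 0.27830^1 = 0.401698
P(M+4) = 0.27830^2 = 0.077451
The M peak is largest (0.520851); scaling to 100 gives 100.0 : 77.1 : 14.9.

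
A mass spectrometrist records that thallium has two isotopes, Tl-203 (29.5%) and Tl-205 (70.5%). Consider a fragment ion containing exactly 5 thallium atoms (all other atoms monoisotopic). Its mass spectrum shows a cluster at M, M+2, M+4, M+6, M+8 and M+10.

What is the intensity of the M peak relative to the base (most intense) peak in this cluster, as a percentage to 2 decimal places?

0.61%

Term probabilities: M 0.0022, M+2 0.0267, M+4 0.1276, M+6 0.3049, M+8 0.3644, M+10 0.1742. Base peak = M+8.
P(M+8) = C(5,4) × 0.295^1 × 0.705^4 = 5 × 0.2950 × 0.24703385 = 0.364375 (base)
P(M) = C(5,0) × 0.295^5 × 0.705^0 = 1 × 0.00223414 × 1.0000 = 0.002234
Relative intensity = 0.002234 / 0.364375 × 100 = 0.61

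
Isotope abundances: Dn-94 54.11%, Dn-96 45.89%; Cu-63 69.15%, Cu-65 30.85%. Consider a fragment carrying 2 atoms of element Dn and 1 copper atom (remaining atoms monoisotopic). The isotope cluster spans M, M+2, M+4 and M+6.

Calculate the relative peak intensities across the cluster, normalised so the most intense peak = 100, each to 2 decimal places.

46.68 : 100.00 : 68.90 : 14.98

Element Dn pattern (n=2): 0.29278921 : 0.49662158 : 0.21058921
Copper pattern (n=1): 0.6915 : 0.3085
Convolve the two distributions (both contribute in 2-u steps):
  M: 0.29278921×0.6915 = 0.202464
  M+2: 0.29278921×0.3085 + 0.49662158×0.6915 = 0.433739
  M+4: 0.49662158×0.3085 + 0.21058921×0.6915 = 0.298830
  M+6: 0.21058921×0.3085 = 0.064967
Scale to base peak (0.433739) = 100: 46.68 : 100.00 : 68.90 : 14.98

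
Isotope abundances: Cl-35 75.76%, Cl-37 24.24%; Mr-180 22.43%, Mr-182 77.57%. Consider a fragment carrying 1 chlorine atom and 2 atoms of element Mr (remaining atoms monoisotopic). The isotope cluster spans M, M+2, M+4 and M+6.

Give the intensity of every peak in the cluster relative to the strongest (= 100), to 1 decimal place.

Chlorine pattern (n=1): 0.7576 : 0.2424
Element Mr pattern (n=2): 0.05031049 : 0.34797902 : 0.60171049
Convolve the two distributions (both contribute in 2-u steps):
  M: 0.7576×0.05031049 = 0.038115
  M+2: 0.7576×0.34797902 + 0.2424×0.05031049 = 0.275824
  M+4: 0.7576×0.60171049 + 0.2424×0.34797902 = 0.540206
  M+6: 0.2424×0.60171049 = 0.145855
Scale to base peak (0.540206) = 100: 7.1 : 51.1 : 100.0 : 27.0

7.1 : 51.1 : 100.0 : 27.0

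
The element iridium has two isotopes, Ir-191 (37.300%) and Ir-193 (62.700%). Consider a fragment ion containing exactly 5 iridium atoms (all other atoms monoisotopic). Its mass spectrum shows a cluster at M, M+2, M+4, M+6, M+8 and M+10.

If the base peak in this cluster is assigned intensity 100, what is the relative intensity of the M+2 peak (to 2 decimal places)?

17.70

(0.37300 + 0.62700)^5 gives M 0.0072, M+2 0.0607, M+4 0.2040, M+6 0.3429, M+8 0.2882, M+10 0.0969; the largest is M+6.
P(M+6) = C(5,3) × 0.37300^2 × 0.62700^3 = 10 × 0.139129 × 0.24649188 = 0.342942 (base)
P(M+2) = C(5,1) × 0.37300^4 × 0.62700^1 = 5 × 0.01935688 × 0.6270 = 0.060684
Relative intensity = 0.060684 / 0.342942 × 100 = 17.70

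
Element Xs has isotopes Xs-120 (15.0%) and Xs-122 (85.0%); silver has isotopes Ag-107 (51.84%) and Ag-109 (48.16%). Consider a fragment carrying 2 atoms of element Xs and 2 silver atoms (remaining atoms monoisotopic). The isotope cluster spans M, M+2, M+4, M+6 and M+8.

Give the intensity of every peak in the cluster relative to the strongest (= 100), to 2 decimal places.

Element Xs pattern (n=2): 0.0225 : 0.2550 : 0.7225
Silver pattern (n=2): 0.26873856 : 0.49932288 : 0.23193856
Convolve the two distributions (both contribute in 2-u steps):
  M: 0.0225×0.26873856 = 0.006047
  M+2: 0.0225×0.49932288 + 0.2550×0.26873856 = 0.079763
  M+4: 0.0225×0.23193856 + 0.2550×0.49932288 + 0.7225×0.26873856 = 0.326710
  M+6: 0.2550×0.23193856 + 0.7225×0.49932288 = 0.419905
  M+8: 0.7225×0.23193856 = 0.167576
Scale to base peak (0.419905) = 100: 1.44 : 19.00 : 77.81 : 100.00 : 39.91

1.44 : 19.00 : 77.81 : 100.00 : 39.91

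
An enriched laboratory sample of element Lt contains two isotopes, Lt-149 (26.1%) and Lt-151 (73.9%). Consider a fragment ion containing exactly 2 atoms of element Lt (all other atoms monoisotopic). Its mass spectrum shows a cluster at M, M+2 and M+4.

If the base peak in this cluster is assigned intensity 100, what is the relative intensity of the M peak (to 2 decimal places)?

(0.261 + 0.739)^2 gives M 0.0681, M+2 0.3858, M+4 0.5461; the largest is M+4.
P(M+4) = C(2,2) × 0.261^0 × 0.739^2 = 1 × 1.0000 × 0.546121 = 0.546121 (base)
P(M) = C(2,0) × 0.261^2 × 0.739^0 = 1 × 0.068121 × 1.0000 = 0.068121
Relative intensity = 0.068121 / 0.546121 × 100 = 12.47

12.47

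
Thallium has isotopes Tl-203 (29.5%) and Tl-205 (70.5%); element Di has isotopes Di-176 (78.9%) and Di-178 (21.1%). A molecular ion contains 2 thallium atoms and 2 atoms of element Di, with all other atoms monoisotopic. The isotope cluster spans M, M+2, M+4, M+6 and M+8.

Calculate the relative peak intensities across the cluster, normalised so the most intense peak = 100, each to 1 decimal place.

12.0 : 63.7 : 100.0 : 40.7 : 4.9

Thallium pattern (n=2): 0.087025 : 0.41595 : 0.497025
Element Di pattern (n=2): 0.622521 : 0.332958 : 0.044521
Convolve the two distributions (both contribute in 2-u steps):
  M: 0.087025×0.622521 = 0.054175
  M+2: 0.087025×0.332958 + 0.41595×0.622521 = 0.287913
  M+4: 0.087025×0.044521 + 0.41595×0.332958 + 0.497025×0.622521 = 0.451777
  M+6: 0.41595×0.044521 + 0.497025×0.332958 = 0.184007
  M+8: 0.497025×0.044521 = 0.022128
Scale to base peak (0.451777) = 100: 12.0 : 63.7 : 100.0 : 40.7 : 4.9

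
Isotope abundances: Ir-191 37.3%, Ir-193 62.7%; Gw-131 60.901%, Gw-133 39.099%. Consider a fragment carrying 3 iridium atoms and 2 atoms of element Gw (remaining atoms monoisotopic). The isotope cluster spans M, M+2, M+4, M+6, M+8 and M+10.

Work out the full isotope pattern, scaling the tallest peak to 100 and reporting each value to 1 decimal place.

Iridium pattern (n=3): 0.05189512 : 0.26170165 : 0.43991135 : 0.24649188
Element Gw pattern (n=2): 0.37089318 : 0.47623364 : 0.15287318
Convolve the two distributions (both contribute in 2-u steps):
  M: 0.05189512×0.37089318 = 0.019248
  M+2: 0.05189512×0.47623364 + 0.26170165×0.37089318 = 0.121778
  M+4: 0.05189512×0.15287318 + 0.26170165×0.47623364 + 0.43991135×0.37089318 = 0.295725
  M+6: 0.26170165×0.15287318 + 0.43991135×0.47623364 + 0.24649188×0.37089318 = 0.340930
  M+8: 0.43991135×0.15287318 + 0.24649188×0.47623364 = 0.184638
  M+10: 0.24649188×0.15287318 = 0.037682
Scale to base peak (0.340930) = 100: 5.6 : 35.7 : 86.7 : 100.0 : 54.2 : 11.1

5.6 : 35.7 : 86.7 : 100.0 : 54.2 : 11.1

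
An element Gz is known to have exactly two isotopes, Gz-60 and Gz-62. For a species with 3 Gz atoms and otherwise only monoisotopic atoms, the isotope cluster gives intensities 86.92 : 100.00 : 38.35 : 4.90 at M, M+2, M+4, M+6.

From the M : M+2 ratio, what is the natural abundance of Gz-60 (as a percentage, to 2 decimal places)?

Let p = fractional abundance of Gz-60. I(M+2)/I(M) = [C(3,1)·p^2·(1−p)] / p^3 = 3·(1−p)/p = 100.00/86.92 = 1.1505
(1−p)/p = 1.1505/3 = 0.3835  ⇒  p = 1/(1 + 0.3835) = 0.7228
Gz-60: 72.28%, Gz-62: 27.72%.

72.28%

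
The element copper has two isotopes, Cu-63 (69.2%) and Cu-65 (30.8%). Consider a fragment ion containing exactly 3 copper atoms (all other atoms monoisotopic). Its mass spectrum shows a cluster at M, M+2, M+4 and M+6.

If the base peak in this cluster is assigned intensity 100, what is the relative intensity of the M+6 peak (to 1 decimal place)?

6.6

Binomial terms of (0.692 + 0.308)^3: M 0.3314, M+2 0.4425, M+4 0.1969, M+6 0.0292 → M+2 is the base peak.
P(M+2) = C(3,1) × 0.692^2 × 0.308^1 = 3 × 0.478864 × 0.3080 = 0.442470 (base)
P(M+6) = C(3,3) × 0.692^0 × 0.308^3 = 1 × 1.0000 × 0.02921811 = 0.029218
Relative intensity = 0.029218 / 0.442470 × 100 = 6.6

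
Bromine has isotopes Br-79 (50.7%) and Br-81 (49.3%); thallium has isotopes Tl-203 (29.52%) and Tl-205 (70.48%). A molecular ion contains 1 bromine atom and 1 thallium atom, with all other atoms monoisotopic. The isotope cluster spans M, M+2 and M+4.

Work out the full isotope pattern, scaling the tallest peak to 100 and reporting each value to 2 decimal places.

29.76 : 100.00 : 69.10

Bromine pattern (n=1): 0.5070 : 0.4930
Thallium pattern (n=1): 0.2952 : 0.7048
Convolve the two distributions (both contribute in 2-u steps):
  M: 0.5070×0.2952 = 0.149666
  M+2: 0.5070×0.7048 + 0.4930×0.2952 = 0.502867
  M+4: 0.4930×0.7048 = 0.347466
Scale to base peak (0.502867) = 100: 29.76 : 100.00 : 69.10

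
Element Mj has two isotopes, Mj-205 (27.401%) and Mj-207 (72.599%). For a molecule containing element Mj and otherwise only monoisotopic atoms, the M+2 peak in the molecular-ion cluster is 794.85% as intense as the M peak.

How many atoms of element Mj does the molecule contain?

3

The M+2/M ratio from n Mj atoms is n · q/p = n · 0.72599/0.27401.
n = 7.9485 × 0.27401/0.72599 = 3.00 ≈ 3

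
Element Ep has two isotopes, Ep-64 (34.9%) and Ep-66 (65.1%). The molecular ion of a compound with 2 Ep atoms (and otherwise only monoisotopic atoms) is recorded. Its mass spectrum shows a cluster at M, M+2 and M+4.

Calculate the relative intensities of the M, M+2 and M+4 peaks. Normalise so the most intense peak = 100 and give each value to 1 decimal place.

Each Ep atom is independently Ep-64 (p = 0.349) or Ep-66 (q = 0.651); the cluster is the binomial expansion (p + q)^2.
P(M) = 0.349^2 = 0.121801
P(M+2) = 2 × 0.349^1 × 0.651^1 = 0.454398
P(M+4) = 0.651^2 = 0.423801
The M+2 peak is largest (0.454398); scaling to 100 gives 26.8 : 100.0 : 93.3.

26.8 : 100.0 : 93.3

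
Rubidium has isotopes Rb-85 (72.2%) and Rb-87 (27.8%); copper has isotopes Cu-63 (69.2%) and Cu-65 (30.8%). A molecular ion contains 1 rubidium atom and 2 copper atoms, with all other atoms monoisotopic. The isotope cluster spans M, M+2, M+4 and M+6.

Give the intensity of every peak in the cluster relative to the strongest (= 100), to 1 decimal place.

Rubidium pattern (n=1): 0.7220 : 0.2780
Copper pattern (n=2): 0.478864 : 0.426272 : 0.094864
Convolve the two distributions (both contribute in 2-u steps):
  M: 0.7220×0.478864 = 0.345740
  M+2: 0.7220×0.426272 + 0.2780×0.478864 = 0.440893
  M+4: 0.7220×0.094864 + 0.2780×0.426272 = 0.186995
  M+6: 0.2780×0.094864 = 0.026372
Scale to base peak (0.440893) = 100: 78.4 : 100.0 : 42.4 : 6.0

78.4 : 100.0 : 42.4 : 6.0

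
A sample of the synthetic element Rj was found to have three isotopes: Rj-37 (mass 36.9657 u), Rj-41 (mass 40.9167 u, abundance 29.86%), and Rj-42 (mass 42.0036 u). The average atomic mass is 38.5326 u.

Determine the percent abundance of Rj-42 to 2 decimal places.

The remaining 70.14% is split between Rj-37 (fraction x) and Rj-42 (fraction 0.7014 − x).
Substituting: 36.9657x + 42.0036(0.7014 − x) = 26.31487338
(36.9657 − 42.0036)x = -3.14645166  ⇒  x = 0.62456, y = 0.07684
Rj-37: 62.46%, Rj-42: 7.68%.

7.68%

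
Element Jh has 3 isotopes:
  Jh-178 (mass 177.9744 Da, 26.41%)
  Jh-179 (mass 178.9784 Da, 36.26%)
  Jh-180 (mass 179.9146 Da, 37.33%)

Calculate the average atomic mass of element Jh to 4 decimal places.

179.0627 Da

The abundance-weighted mean is 0.2641 × 177.9744 + 0.3626 × 178.9784 + 0.3733 × 179.9146
= 47.00304 + 64.89757 + 67.16212 = 179.06273 Da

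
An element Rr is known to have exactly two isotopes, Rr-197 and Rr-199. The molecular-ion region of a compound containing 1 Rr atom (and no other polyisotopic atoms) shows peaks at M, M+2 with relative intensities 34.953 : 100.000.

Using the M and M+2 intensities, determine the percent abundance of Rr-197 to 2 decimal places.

25.90%

If p is the fraction of Rr that is Rr-197, then I(M+2)/I(M) = [C(1,1)·p^0·(1−p)] / p^1 = 1·(1−p)/p = 100.000/34.953 = 2.8610
(1−p)/p = 2.8610/1 = 2.8610  ⇒  p = 1/(1 + 2.8610) = 0.2590
Rr-197: 25.90%, Rr-199: 74.10%.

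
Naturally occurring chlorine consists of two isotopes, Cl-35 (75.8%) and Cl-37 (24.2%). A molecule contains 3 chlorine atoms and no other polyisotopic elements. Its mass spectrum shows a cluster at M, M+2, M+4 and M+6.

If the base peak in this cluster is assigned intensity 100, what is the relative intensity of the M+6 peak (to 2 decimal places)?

Binomial terms of (0.758 + 0.242)^3: M 0.4355, M+2 0.4171, M+4 0.1332, M+6 0.0142 → M is the base peak.
P(M) = C(3,0) × 0.758^3 × 0.242^0 = 1 × 0.43551951 × 1.0000 = 0.435520 (base)
P(M+6) = C(3,3) × 0.758^0 × 0.242^3 = 1 × 1.0000 × 0.01417249 = 0.014172
Relative intensity = 0.014172 / 0.435520 × 100 = 3.25

3.25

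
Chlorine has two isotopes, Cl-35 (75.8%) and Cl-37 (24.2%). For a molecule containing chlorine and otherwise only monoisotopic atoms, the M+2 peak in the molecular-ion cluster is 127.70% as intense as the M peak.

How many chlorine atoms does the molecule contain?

4

For n independent Cl atoms, I(M+2)/I(M) = n · (abundance Cl-37) / (abundance Cl-35) = n · 0.242/0.758.
n = 1.2770 × 0.758/0.242 = 4.00 ≈ 4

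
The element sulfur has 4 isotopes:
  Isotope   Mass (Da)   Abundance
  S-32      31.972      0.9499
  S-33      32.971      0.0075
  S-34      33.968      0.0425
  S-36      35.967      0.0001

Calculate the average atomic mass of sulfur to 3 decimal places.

Ar = Σ fᵢ·mᵢ = 0.9499 × 31.972 + 0.0075 × 32.971 + 0.0425 × 33.968 + 0.0001 × 35.967
= 30.3702 + 0.2473 + 1.4436 + 0.0036 = 32.0647 Da

32.065 Da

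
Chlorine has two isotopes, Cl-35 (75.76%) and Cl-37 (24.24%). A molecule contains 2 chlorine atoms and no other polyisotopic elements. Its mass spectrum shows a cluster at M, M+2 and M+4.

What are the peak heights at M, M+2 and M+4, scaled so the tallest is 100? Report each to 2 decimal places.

100.00 : 63.99 : 10.24

Each Cl atom is independently Cl-35 (p = 0.7576) or Cl-37 (q = 0.2424); the cluster is the binomial expansion (p + q)^2.
P(M) = 0.7576^2 = 0.573958
P(M+2) = 2 × 0.7576^1 × 0.2424^1 = 0.367284
P(M+4) = 0.2424^2 = 0.058758
The M peak is largest (0.573958); scaling to 100 gives 100.00 : 63.99 : 10.24.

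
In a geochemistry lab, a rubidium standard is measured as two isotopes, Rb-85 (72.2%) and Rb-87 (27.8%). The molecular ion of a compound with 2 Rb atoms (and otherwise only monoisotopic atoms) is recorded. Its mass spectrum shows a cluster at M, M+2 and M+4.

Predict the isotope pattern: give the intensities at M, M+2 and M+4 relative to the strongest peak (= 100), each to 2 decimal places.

Each Rb atom is independently Rb-85 (p = 0.722) or Rb-87 (q = 0.278); the cluster is the binomial expansion (p + q)^2.
P(M) = 0.722^2 = 0.521284
P(M+2) = 2 × 0.722^1 × 0.278^1 = 0.401432
P(M+4) = 0.278^2 = 0.077284
The M peak is largest (0.521284); scaling to 100 gives 100.00 : 77.01 : 14.83.

100.00 : 77.01 : 14.83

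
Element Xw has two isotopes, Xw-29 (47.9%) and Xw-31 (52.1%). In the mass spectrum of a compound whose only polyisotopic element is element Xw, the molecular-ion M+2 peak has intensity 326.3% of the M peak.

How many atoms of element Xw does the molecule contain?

3

With n Xw atoms, P(M+2)/P(M) = C(n,1)·p^(n−1)q / p^n = n·q/p = n · 0.521/0.479.
n = 3.263 × 0.479/0.521 = 3.00 ≈ 3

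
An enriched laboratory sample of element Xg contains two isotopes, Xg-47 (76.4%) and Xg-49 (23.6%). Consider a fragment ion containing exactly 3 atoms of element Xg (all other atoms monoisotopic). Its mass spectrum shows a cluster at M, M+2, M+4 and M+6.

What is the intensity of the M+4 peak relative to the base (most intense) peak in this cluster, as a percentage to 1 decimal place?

Binomial terms of (0.764 + 0.236)^3: M 0.4459, M+2 0.4133, M+4 0.1277, M+6 0.0131 → M is the base peak.
P(M) = C(3,0) × 0.764^3 × 0.236^0 = 1 × 0.44594374 × 1.0000 = 0.445944 (base)
P(M+4) = C(3,2) × 0.764^1 × 0.236^2 = 3 × 0.7640 × 0.055696 = 0.127655
Relative intensity = 0.127655 / 0.445944 × 100 = 28.6

28.6%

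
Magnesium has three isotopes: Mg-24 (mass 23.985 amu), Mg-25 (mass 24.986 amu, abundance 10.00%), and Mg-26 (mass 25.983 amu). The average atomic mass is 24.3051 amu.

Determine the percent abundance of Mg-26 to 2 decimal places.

Let x and y be the fractions of Mg-24 and Mg-26. Then x + y = 1 − 0.1000 = 0.9000 and 23.985x + 25.983y = 24.3051 − 0.1000×24.986 = 21.8065.
Substituting: 23.985x + 25.983(0.9000 − x) = 21.8065
(23.985 − 25.983)x = -1.5782  ⇒  x = 0.78989, y = 0.11011
Mg-24: 78.99%, Mg-26: 11.01%.

11.01%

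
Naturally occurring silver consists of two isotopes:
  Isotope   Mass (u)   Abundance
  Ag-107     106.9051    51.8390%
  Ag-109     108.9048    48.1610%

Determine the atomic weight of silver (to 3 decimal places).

The abundance-weighted mean is 0.518390 × 106.9051 + 0.481610 × 108.9048
= 55.41853 + 52.44964 = 107.86817 u

107.868 u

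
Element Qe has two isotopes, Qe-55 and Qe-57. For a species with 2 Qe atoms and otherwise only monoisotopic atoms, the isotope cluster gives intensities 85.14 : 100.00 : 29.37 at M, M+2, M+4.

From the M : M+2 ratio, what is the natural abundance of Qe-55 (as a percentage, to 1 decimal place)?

Write p for the Qe-55 fraction. I(M+2)/I(M) = [C(2,1)·p^1·(1−p)] / p^2 = 2·(1−p)/p = 100.00/85.14 = 1.1745
(1−p)/p = 1.1745/2 = 0.5873  ⇒  p = 1/(1 + 0.5873) = 0.6300
Qe-55: 63.0%, Qe-57: 37.0%.

63.0%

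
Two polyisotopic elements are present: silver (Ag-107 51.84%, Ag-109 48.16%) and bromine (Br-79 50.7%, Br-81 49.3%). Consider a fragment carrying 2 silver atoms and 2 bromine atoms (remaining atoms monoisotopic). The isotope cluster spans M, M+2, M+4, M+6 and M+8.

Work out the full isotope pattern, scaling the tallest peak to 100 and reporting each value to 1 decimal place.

Silver pattern (n=2): 0.26873856 : 0.49932288 : 0.23193856
Bromine pattern (n=2): 0.257049 : 0.499902 : 0.243049
Convolve the two distributions (both contribute in 2-u steps):
  M: 0.26873856×0.257049 = 0.069079
  M+2: 0.26873856×0.499902 + 0.49932288×0.257049 = 0.262693
  M+4: 0.26873856×0.243049 + 0.49932288×0.499902 + 0.23193856×0.257049 = 0.374549
  M+6: 0.49932288×0.243049 + 0.23193856×0.499902 = 0.237306
  M+8: 0.23193856×0.243049 = 0.056372
Scale to base peak (0.374549) = 100: 18.4 : 70.1 : 100.0 : 63.4 : 15.1

18.4 : 70.1 : 100.0 : 63.4 : 15.1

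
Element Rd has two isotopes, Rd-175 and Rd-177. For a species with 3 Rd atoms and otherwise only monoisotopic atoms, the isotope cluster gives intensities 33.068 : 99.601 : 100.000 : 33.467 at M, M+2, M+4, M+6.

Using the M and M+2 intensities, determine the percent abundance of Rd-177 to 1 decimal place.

Let p = fractional abundance of Rd-175. I(M+2)/I(M) = [C(3,1)·p^2·(1−p)] / p^3 = 3·(1−p)/p = 99.601/33.068 = 3.0120
(1−p)/p = 3.0120/3 = 1.0040  ⇒  p = 1/(1 + 1.0040) = 0.4990
Rd-175: 49.9%, Rd-177: 50.1%.

50.1%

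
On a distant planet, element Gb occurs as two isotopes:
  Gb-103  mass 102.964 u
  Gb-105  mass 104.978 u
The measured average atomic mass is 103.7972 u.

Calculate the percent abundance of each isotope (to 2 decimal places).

Gb-103: 58.63%, Gb-105: 41.37%

Writing the weighted mean with unknown fraction x of Gb-103:
102.964·x + 104.978·(1 − x) = 103.7972
(102.964 − 104.978)·x = 103.7972 − 104.978
x = -1.1808 / -2.014 = 0.58630 → 58.63% Gb-103, 41.37% Gb-105.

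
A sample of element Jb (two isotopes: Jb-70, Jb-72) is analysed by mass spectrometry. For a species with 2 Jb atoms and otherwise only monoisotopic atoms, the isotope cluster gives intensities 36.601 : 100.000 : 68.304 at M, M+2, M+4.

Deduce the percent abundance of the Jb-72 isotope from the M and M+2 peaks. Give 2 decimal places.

57.74%

Let p = fractional abundance of Jb-70. I(M+2)/I(M) = [C(2,1)·p^1·(1−p)] / p^2 = 2·(1−p)/p = 100.000/36.601 = 2.7322
(1−p)/p = 2.7322/2 = 1.3661  ⇒  p = 1/(1 + 1.3661) = 0.4226
Jb-70: 42.26%, Jb-72: 57.74%.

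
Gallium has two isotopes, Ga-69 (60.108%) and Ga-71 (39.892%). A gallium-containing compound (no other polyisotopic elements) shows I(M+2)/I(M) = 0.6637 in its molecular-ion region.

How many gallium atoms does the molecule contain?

The M+2/M ratio from n Ga atoms is n · q/p = n · 0.39892/0.60108.
n = 0.6637 × 0.60108/0.39892 = 1.00 ≈ 1

1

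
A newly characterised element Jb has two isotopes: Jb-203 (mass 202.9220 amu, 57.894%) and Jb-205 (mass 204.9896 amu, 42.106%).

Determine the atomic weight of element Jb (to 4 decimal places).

Weight each isotope mass by its fractional abundance: 0.57894 × 202.9220 + 0.42106 × 204.9896
= 117.47966 + 86.31292 = 203.79258 amu

203.7926 amu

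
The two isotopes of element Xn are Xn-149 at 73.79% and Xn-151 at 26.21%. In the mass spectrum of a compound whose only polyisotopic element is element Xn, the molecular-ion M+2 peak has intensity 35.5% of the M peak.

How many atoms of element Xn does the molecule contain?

1

The M+2/M ratio from n Xn atoms is n · q/p = n · 0.2621/0.7379.
n = 0.355 × 0.7379/0.2621 = 1.00 ≈ 1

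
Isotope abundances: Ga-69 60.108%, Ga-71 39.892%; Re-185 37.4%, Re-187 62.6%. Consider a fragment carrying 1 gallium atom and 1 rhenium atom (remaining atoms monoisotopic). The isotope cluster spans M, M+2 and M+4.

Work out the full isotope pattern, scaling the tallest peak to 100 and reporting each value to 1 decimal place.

Gallium pattern (n=1): 0.60108 : 0.39892
Rhenium pattern (n=1): 0.3740 : 0.6260
Convolve the two distributions (both contribute in 2-u steps):
  M: 0.60108×0.3740 = 0.224804
  M+2: 0.60108×0.6260 + 0.39892×0.3740 = 0.525472
  M+4: 0.39892×0.6260 = 0.249724
Scale to base peak (0.525472) = 100: 42.8 : 100.0 : 47.5

42.8 : 100.0 : 47.5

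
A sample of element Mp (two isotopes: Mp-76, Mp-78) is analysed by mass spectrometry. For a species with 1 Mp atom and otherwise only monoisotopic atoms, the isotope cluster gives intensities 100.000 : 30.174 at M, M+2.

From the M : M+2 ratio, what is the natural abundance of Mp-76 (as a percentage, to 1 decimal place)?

Write p for the Mp-76 fraction. I(M+2)/I(M) = [C(1,1)·p^0·(1−p)] / p^1 = 1·(1−p)/p = 30.174/100.000 = 0.3017
(1−p)/p = 0.3017/1 = 0.3017  ⇒  p = 1/(1 + 0.3017) = 0.7682
Mp-76: 76.8%, Mp-78: 23.2%.

76.8%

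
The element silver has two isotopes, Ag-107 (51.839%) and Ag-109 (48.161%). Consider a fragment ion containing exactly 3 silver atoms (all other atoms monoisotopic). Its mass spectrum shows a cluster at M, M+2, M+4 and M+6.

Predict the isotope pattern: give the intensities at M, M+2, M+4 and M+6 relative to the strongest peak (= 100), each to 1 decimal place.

Each Ag atom is independently Ag-107 (p = 0.51839) or Ag-109 (q = 0.48161); the cluster is the binomial expansion (p + q)^3.
P(M) = 0.51839^3 = 0.139306
P(M+2) = 3 × 0.51839^2 × 0.48161^1 = 0.388267
P(M+4) = 3 × 0.51839^1 × 0.48161^2 = 0.360719
P(M+6) = 0.48161^3 = 0.111709
The M+2 peak is largest (0.388267); scaling to 100 gives 35.9 : 100.0 : 92.9 : 28.8.

35.9 : 100.0 : 92.9 : 28.8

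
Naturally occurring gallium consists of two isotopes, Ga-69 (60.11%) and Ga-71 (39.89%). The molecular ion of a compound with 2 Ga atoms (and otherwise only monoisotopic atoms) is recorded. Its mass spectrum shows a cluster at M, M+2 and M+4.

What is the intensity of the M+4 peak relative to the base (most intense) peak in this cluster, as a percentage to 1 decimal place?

33.2%

Binomial terms of (0.6011 + 0.3989)^2: M 0.3613, M+2 0.4796, M+4 0.1591 → M+2 is the base peak.
P(M+2) = C(2,1) × 0.6011^1 × 0.3989^1 = 2 × 0.6011 × 0.3989 = 0.479558 (base)
P(M+4) = C(2,2) × 0.6011^0 × 0.3989^2 = 1 × 1.0000 × 0.15912121 = 0.159121
Relative intensity = 0.159121 / 0.479558 × 100 = 33.2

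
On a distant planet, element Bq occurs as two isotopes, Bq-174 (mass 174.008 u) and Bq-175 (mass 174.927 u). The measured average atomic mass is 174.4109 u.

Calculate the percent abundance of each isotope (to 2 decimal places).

Bq-174: 56.16%, Bq-175: 43.84%

With x = fraction of Bq-174 (so Bq-175 is 1 − x):
174.008·x + 174.927·(1 − x) = 174.4109
(174.008 − 174.927)·x = 174.4109 − 174.927
x = -0.5161 / -0.919 = 0.56159 → 56.16% Bq-174, 43.84% Bq-175.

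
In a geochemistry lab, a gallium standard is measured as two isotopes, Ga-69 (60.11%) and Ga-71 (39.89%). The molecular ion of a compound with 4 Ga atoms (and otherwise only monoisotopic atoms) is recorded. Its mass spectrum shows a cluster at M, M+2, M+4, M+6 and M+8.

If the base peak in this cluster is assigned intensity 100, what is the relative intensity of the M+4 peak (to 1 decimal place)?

99.5

Binomial terms of (0.6011 + 0.3989)^4: M 0.1306, M+2 0.3465, M+4 0.3450, M+6 0.1526, M+8 0.0253 → M+2 is the base peak.
P(M+2) = C(4,1) × 0.6011^3 × 0.3989^1 = 4 × 0.21719018 × 0.3989 = 0.346549 (base)
P(M+4) = C(4,2) × 0.6011^2 × 0.3989^2 = 6 × 0.36132121 × 0.15912121 = 0.344963
Relative intensity = 0.344963 / 0.346549 × 100 = 99.5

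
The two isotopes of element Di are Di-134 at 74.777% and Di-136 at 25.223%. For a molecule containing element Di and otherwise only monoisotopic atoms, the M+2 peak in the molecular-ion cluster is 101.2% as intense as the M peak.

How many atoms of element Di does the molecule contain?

With n Di atoms, P(M+2)/P(M) = C(n,1)·p^(n−1)q / p^n = n·q/p = n · 0.25223/0.74777.
n = 1.012 × 0.74777/0.25223 = 3.00 ≈ 3

3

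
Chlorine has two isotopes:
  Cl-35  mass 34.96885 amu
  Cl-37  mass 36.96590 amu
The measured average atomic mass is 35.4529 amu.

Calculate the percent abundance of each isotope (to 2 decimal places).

Cl-35: 75.76%, Cl-37: 24.24%

Let x be the fractional abundance of Cl-35; then Cl-37 has abundance 1 − x.
34.96885·x + 36.96590·(1 − x) = 35.4529
(34.96885 − 36.96590)·x = 35.4529 − 36.96590
x = -1.51300 / -1.99705 = 0.75762 → 75.76% Cl-35, 24.24% Cl-37.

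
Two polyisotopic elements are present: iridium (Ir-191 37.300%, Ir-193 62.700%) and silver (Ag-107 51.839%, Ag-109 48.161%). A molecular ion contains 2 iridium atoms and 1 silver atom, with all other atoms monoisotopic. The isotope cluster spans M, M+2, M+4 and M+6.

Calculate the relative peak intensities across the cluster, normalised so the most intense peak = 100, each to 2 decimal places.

Iridium pattern (n=2): 0.139129 : 0.467742 : 0.393129
Silver pattern (n=1): 0.51839 : 0.48161
Convolve the two distributions (both contribute in 2-u steps):
  M: 0.139129×0.51839 = 0.072123
  M+2: 0.139129×0.48161 + 0.467742×0.51839 = 0.309479
  M+4: 0.467742×0.48161 + 0.393129×0.51839 = 0.429063
  M+6: 0.393129×0.48161 = 0.189335
Scale to base peak (0.429063) = 100: 16.81 : 72.13 : 100.00 : 44.13

16.81 : 72.13 : 100.00 : 44.13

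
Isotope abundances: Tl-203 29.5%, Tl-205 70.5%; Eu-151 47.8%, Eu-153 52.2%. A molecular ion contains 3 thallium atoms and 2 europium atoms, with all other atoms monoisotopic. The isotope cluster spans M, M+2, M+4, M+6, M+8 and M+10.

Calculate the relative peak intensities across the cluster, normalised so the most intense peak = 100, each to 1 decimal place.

Thallium pattern (n=3): 0.02567237 : 0.18405787 : 0.43986713 : 0.35040263
Europium pattern (n=2): 0.228484 : 0.499032 : 0.272484
Convolve the two distributions (both contribute in 2-u steps):
  M: 0.02567237×0.228484 = 0.005866
  M+2: 0.02567237×0.499032 + 0.18405787×0.228484 = 0.054866
  M+4: 0.02567237×0.272484 + 0.18405787×0.499032 + 0.43986713×0.228484 = 0.199349
  M+6: 0.18405787×0.272484 + 0.43986713×0.499032 + 0.35040263×0.228484 = 0.349722
  M+8: 0.43986713×0.272484 + 0.35040263×0.499032 = 0.294719
  M+10: 0.35040263×0.272484 = 0.095479
Scale to base peak (0.349722) = 100: 1.7 : 15.7 : 57.0 : 100.0 : 84.3 : 27.3

1.7 : 15.7 : 57.0 : 100.0 : 84.3 : 27.3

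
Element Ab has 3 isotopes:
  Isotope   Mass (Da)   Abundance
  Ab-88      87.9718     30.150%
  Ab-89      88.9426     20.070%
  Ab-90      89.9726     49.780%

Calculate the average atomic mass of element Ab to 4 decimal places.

89.1626 Da

Average mass = Σ (abundance × isotope mass) = 0.30150 × 87.9718 + 0.20070 × 88.9426 + 0.49780 × 89.9726
= 26.52350 + 17.85078 + 44.78836 = 89.16264 Da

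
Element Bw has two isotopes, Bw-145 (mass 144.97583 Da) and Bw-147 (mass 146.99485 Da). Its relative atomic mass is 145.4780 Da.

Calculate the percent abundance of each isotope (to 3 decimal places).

Writing the weighted mean with unknown fraction x of Bw-145:
144.97583·x + 146.99485·(1 − x) = 145.4780
(144.97583 − 146.99485)·x = 145.4780 − 146.99485
x = -1.51685 / -2.01902 = 0.75128 → 75.128% Bw-145, 24.872% Bw-147.

Bw-145: 75.128%, Bw-147: 24.872%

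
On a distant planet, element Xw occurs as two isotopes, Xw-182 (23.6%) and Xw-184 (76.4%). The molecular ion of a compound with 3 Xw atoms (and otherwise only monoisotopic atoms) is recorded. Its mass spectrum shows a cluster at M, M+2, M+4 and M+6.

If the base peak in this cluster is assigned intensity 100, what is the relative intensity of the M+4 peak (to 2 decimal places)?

92.67

Binomial terms of (0.236 + 0.764)^3: M 0.0131, M+2 0.1277, M+4 0.4133, M+6 0.4459 → M+6 is the base peak.
P(M+6) = C(3,3) × 0.236^0 × 0.764^3 = 1 × 1.0000 × 0.44594374 = 0.445944 (base)
P(M+4) = C(3,2) × 0.236^1 × 0.764^2 = 3 × 0.2360 × 0.583696 = 0.413257
Relative intensity = 0.413257 / 0.445944 × 100 = 92.67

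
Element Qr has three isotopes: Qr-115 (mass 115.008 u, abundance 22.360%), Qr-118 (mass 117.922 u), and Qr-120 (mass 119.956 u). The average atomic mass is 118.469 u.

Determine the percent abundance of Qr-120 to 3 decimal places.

Let x and y be the fractions of Qr-118 and Qr-120. Then x + y = 1 − 0.22360 = 0.77640 and 117.922x + 119.956y = 118.469 − 0.22360×115.008 = 92.7532112.
Substituting: 117.922x + 119.956(0.77640 − x) = 92.7532112
(117.922 − 119.956)x = -0.3806272  ⇒  x = 0.18713, y = 0.58927
Qr-118: 18.713%, Qr-120: 58.927%.

58.927%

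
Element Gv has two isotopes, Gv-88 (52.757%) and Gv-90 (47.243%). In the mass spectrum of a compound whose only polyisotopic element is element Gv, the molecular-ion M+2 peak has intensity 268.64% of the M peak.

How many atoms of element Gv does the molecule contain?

3

With n Gv atoms, P(M+2)/P(M) = C(n,1)·p^(n−1)q / p^n = n·q/p = n · 0.47243/0.52757.
n = 2.6864 × 0.52757/0.47243 = 3.00 ≈ 3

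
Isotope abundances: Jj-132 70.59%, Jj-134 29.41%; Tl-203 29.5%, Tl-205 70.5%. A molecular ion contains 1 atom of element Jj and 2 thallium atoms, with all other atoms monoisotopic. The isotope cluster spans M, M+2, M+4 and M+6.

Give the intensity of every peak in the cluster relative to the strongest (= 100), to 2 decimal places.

12.98 : 67.46 : 100.00 : 30.89

Element Jj pattern (n=1): 0.7059 : 0.2941
Thallium pattern (n=2): 0.087025 : 0.41595 : 0.497025
Convolve the two distributions (both contribute in 2-u steps):
  M: 0.7059×0.087025 = 0.061431
  M+2: 0.7059×0.41595 + 0.2941×0.087025 = 0.319213
  M+4: 0.7059×0.497025 + 0.2941×0.41595 = 0.473181
  M+6: 0.2941×0.497025 = 0.146175
Scale to base peak (0.473181) = 100: 12.98 : 67.46 : 100.00 : 30.89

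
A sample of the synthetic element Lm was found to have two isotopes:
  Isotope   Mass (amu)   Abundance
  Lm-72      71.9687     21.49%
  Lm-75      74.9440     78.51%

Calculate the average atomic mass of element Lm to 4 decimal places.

74.3046 amu

Average mass = Σ (abundance × isotope mass) = 0.2149 × 71.9687 + 0.7851 × 74.9440
= 15.46607 + 58.83853 = 74.30460 amu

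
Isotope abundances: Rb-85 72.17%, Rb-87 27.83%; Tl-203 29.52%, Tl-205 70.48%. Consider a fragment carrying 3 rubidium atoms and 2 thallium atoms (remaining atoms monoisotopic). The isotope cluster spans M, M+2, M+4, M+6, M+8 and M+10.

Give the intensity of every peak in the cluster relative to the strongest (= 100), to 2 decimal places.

Rubidium pattern (n=3): 0.37589809 : 0.43485841 : 0.16768892 : 0.02155458
Thallium pattern (n=2): 0.08714304 : 0.41611392 : 0.49674304
Convolve the two distributions (both contribute in 2-u steps):
  M: 0.37589809×0.08714304 = 0.032757
  M+2: 0.37589809×0.41611392 + 0.43485841×0.08714304 = 0.194311
  M+4: 0.37589809×0.49674304 + 0.43485841×0.41611392 + 0.16768892×0.08714304 = 0.382288
  M+6: 0.43485841×0.49674304 + 0.16768892×0.41611392 + 0.02155458×0.08714304 = 0.287669
  M+8: 0.16768892×0.49674304 + 0.02155458×0.41611392 = 0.092267
  M+10: 0.02155458×0.49674304 = 0.010707
Scale to base peak (0.382288) = 100: 8.57 : 50.83 : 100.00 : 75.25 : 24.14 : 2.80

8.57 : 50.83 : 100.00 : 75.25 : 24.14 : 2.80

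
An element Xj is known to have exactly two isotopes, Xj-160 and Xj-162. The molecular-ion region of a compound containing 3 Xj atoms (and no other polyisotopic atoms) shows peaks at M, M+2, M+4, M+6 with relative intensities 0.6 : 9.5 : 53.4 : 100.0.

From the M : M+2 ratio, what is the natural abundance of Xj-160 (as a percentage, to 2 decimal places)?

Write p for the Xj-160 fraction. I(M+2)/I(M) = [C(3,1)·p^2·(1−p)] / p^3 = 3·(1−p)/p = 9.5/0.6 = 15.8333
(1−p)/p = 15.8333/3 = 5.2778  ⇒  p = 1/(1 + 5.2778) = 0.1593
Xj-160: 15.93%, Xj-162: 84.07%.

15.93%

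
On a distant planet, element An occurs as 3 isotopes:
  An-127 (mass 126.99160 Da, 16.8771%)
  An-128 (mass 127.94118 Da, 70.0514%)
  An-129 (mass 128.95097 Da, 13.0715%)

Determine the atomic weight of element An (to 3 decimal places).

127.913 Da

Average mass = Σ (abundance × isotope mass) = 0.168771 × 126.99160 + 0.700514 × 127.94118 + 0.130715 × 128.95097
= 21.432499 + 89.624588 + 16.855826 = 127.912913 Da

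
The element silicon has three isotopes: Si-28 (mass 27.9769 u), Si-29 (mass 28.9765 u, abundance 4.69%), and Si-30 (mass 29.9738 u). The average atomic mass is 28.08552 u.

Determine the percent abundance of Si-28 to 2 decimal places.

92.22%

Let x and y be the fractions of Si-28 and Si-30. Then x + y = 1 − 0.0469 = 0.9531 and 27.9769x + 29.9738y = 28.08552 − 0.0469×28.9765 = 26.72652215.
Substituting: 27.9769x + 29.9738(0.9531 − x) = 26.72652215
(27.9769 − 29.9738)x = -1.84150663  ⇒  x = 0.92218, y = 0.03092
Si-28: 92.22%, Si-30: 3.09%.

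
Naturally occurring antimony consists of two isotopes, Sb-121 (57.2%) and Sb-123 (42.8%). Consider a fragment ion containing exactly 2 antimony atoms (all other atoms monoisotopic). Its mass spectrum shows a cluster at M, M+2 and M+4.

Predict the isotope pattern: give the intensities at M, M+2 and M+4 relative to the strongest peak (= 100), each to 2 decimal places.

Each Sb atom is independently Sb-121 (p = 0.572) or Sb-123 (q = 0.428); the cluster is the binomial expansion (p + q)^2.
P(M) = 0.572^2 = 0.327184
P(M+2) = 2 × 0.572^1 × 0.428^1 = 0.489632
P(M+4) = 0.428^2 = 0.183184
The M+2 peak is largest (0.489632); scaling to 100 gives 66.82 : 100.00 : 37.41.

66.82 : 100.00 : 37.41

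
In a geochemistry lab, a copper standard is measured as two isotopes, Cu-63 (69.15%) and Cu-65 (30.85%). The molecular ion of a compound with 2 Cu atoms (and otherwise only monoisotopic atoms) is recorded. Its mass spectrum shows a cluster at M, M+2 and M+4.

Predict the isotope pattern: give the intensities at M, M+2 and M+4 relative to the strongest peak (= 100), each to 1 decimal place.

100.0 : 89.2 : 19.9

Expanding (0.6915 + 0.3085)^2:
P(M) = 0.6915^2 = 0.478172
P(M+2) = 2 × 0.6915^1 × 0.3085^1 = 0.426656
P(M+4) = 0.3085^2 = 0.095172
The M peak is largest (0.478172); scaling to 100 gives 100.0 : 89.2 : 19.9.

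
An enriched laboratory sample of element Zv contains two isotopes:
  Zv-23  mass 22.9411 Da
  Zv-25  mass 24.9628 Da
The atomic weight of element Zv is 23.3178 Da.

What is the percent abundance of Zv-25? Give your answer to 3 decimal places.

18.633%

Let x be the fractional abundance of Zv-23; then Zv-25 has abundance 1 − x.
22.9411·x + 24.9628·(1 − x) = 23.3178
(22.9411 − 24.9628)·x = 23.3178 − 24.9628
x = -1.6450 / -2.0217 = 0.81367 → 81.367% Zv-23, 18.633% Zv-25.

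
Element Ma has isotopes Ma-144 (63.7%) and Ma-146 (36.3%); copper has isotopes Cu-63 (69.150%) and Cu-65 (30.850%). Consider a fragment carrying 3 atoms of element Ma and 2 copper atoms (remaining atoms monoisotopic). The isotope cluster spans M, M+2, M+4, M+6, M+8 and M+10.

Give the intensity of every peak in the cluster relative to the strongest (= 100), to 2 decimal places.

Element Ma pattern (n=3): 0.25847485 : 0.44188244 : 0.25181056 : 0.04783215
Copper pattern (n=2): 0.47817225 : 0.4266555 : 0.09517225
Convolve the two distributions (both contribute in 2-u steps):
  M: 0.25847485×0.47817225 = 0.123596
  M+2: 0.25847485×0.4266555 + 0.44188244×0.47817225 = 0.321576
  M+4: 0.25847485×0.09517225 + 0.44188244×0.4266555 + 0.25181056×0.47817225 = 0.333540
  M+6: 0.44188244×0.09517225 + 0.25181056×0.4266555 + 0.04783215×0.47817225 = 0.172363
  M+8: 0.25181056×0.09517225 + 0.04783215×0.4266555 = 0.044373
  M+10: 0.04783215×0.09517225 = 0.004552
Scale to base peak (0.333540) = 100: 37.06 : 96.41 : 100.00 : 51.68 : 13.30 : 1.36

37.06 : 96.41 : 100.00 : 51.68 : 13.30 : 1.36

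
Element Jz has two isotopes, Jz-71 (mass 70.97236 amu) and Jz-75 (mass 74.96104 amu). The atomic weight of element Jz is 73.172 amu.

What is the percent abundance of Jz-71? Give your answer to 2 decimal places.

44.85%

Writing the weighted mean with unknown fraction x of Jz-71:
70.97236·x + 74.96104·(1 − x) = 73.172
(70.97236 − 74.96104)·x = 73.172 − 74.96104
x = -1.78904 / -3.98868 = 0.44853 → 44.85% Jz-71, 55.15% Jz-75.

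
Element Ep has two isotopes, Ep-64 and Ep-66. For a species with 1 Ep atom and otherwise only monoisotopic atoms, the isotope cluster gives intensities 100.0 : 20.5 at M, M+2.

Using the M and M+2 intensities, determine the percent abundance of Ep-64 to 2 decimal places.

82.99%

Let p = fractional abundance of Ep-64. I(M+2)/I(M) = [C(1,1)·p^0·(1−p)] / p^1 = 1·(1−p)/p = 20.5/100.0 = 0.2050
(1−p)/p = 0.2050/1 = 0.2050  ⇒  p = 1/(1 + 0.2050) = 0.8299
Ep-64: 82.99%, Ep-66: 17.01%.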